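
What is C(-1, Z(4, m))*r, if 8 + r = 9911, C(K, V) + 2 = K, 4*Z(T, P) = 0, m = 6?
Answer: -29709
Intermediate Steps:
Z(T, P) = 0 (Z(T, P) = (¼)*0 = 0)
C(K, V) = -2 + K
r = 9903 (r = -8 + 9911 = 9903)
C(-1, Z(4, m))*r = (-2 - 1)*9903 = -3*9903 = -29709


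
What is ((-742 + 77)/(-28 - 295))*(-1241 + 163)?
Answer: -37730/17 ≈ -2219.4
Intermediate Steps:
((-742 + 77)/(-28 - 295))*(-1241 + 163) = -665/(-323)*(-1078) = -665*(-1/323)*(-1078) = (35/17)*(-1078) = -37730/17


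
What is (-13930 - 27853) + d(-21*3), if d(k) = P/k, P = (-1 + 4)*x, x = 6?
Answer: -292483/7 ≈ -41783.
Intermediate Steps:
P = 18 (P = (-1 + 4)*6 = 3*6 = 18)
d(k) = 18/k
(-13930 - 27853) + d(-21*3) = (-13930 - 27853) + 18/((-21*3)) = -41783 + 18/(-63) = -41783 + 18*(-1/63) = -41783 - 2/7 = -292483/7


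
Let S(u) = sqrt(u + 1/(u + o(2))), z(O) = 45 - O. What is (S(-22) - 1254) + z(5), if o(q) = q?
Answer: -1214 + 21*I*sqrt(5)/10 ≈ -1214.0 + 4.6957*I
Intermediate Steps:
S(u) = sqrt(u + 1/(2 + u)) (S(u) = sqrt(u + 1/(u + 2)) = sqrt(u + 1/(2 + u)))
(S(-22) - 1254) + z(5) = (sqrt((1 - 22*(2 - 22))/(2 - 22)) - 1254) + (45 - 1*5) = (sqrt((1 - 22*(-20))/(-20)) - 1254) + (45 - 5) = (sqrt(-(1 + 440)/20) - 1254) + 40 = (sqrt(-1/20*441) - 1254) + 40 = (sqrt(-441/20) - 1254) + 40 = (21*I*sqrt(5)/10 - 1254) + 40 = (-1254 + 21*I*sqrt(5)/10) + 40 = -1214 + 21*I*sqrt(5)/10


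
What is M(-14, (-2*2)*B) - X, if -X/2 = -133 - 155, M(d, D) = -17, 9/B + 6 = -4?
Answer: -593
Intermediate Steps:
B = -9/10 (B = 9/(-6 - 4) = 9/(-10) = 9*(-⅒) = -9/10 ≈ -0.90000)
X = 576 (X = -2*(-133 - 155) = -2*(-288) = 576)
M(-14, (-2*2)*B) - X = -17 - 1*576 = -17 - 576 = -593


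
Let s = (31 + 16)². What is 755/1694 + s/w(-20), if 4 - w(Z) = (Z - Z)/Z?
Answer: 1872533/3388 ≈ 552.70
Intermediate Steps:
s = 2209 (s = 47² = 2209)
w(Z) = 4 (w(Z) = 4 - (Z - Z)/Z = 4 - 0/Z = 4 - 1*0 = 4 + 0 = 4)
755/1694 + s/w(-20) = 755/1694 + 2209/4 = 1872533/3388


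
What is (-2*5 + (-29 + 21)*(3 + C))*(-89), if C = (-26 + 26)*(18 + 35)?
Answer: 3026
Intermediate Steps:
C = 0 (C = 0*53 = 0)
(-2*5 + (-29 + 21)*(3 + C))*(-89) = (-2*5 + (-29 + 21)*(3 + 0))*(-89) = (-10 - 8*3)*(-89) = (-10 - 24)*(-89) = -34*(-89) = 3026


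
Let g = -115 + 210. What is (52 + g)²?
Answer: 21609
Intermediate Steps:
g = 95
(52 + g)² = (52 + 95)² = 147² = 21609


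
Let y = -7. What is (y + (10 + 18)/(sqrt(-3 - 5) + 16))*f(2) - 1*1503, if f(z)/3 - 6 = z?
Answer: 3*(-557*sqrt(2) + 4344*I)/(sqrt(2) - 8*I) ≈ -1630.3 - 7.1996*I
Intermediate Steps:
f(z) = 18 + 3*z
(y + (10 + 18)/(sqrt(-3 - 5) + 16))*f(2) - 1*1503 = (-7 + (10 + 18)/(sqrt(-3 - 5) + 16))*(18 + 3*2) - 1*1503 = (-7 + 28/(sqrt(-8) + 16))*(18 + 6) - 1503 = (-7 + 28/(2*I*sqrt(2) + 16))*24 - 1503 = (-7 + 28/(16 + 2*I*sqrt(2)))*24 - 1503 = (-168 + 672/(16 + 2*I*sqrt(2))) - 1503 = -1671 + 672/(16 + 2*I*sqrt(2))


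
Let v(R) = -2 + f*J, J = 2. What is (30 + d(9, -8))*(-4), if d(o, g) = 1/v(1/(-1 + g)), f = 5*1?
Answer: -241/2 ≈ -120.50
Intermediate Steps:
f = 5
v(R) = 8 (v(R) = -2 + 5*2 = -2 + 10 = 8)
d(o, g) = ⅛ (d(o, g) = 1/8 = ⅛)
(30 + d(9, -8))*(-4) = (30 + ⅛)*(-4) = (241/8)*(-4) = -241/2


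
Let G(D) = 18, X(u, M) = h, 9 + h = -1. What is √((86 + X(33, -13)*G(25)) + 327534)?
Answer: 4*√20465 ≈ 572.22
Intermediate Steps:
h = -10 (h = -9 - 1 = -10)
X(u, M) = -10
√((86 + X(33, -13)*G(25)) + 327534) = √((86 - 10*18) + 327534) = √((86 - 180) + 327534) = √(-94 + 327534) = √327440 = 4*√20465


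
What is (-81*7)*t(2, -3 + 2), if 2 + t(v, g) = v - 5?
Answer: 2835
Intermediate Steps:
t(v, g) = -7 + v (t(v, g) = -2 + (v - 5) = -2 + (-5 + v) = -7 + v)
(-81*7)*t(2, -3 + 2) = (-81*7)*(-7 + 2) = -567*(-5) = 2835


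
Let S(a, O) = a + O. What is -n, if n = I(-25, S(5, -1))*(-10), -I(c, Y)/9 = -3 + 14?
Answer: -990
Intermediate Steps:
S(a, O) = O + a
I(c, Y) = -99 (I(c, Y) = -9*(-3 + 14) = -9*11 = -99)
n = 990 (n = -99*(-10) = 990)
-n = -1*990 = -990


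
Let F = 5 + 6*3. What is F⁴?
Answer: 279841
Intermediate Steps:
F = 23 (F = 5 + 18 = 23)
F⁴ = 23⁴ = 279841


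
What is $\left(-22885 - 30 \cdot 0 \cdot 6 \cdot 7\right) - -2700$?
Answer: $-20185$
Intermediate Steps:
$\left(-22885 - 30 \cdot 0 \cdot 6 \cdot 7\right) - -2700 = \left(-22885 - 30 \cdot 0 \cdot 7\right) + 2700 = \left(-22885 - 0 \cdot 7\right) + 2700 = \left(-22885 - 0\right) + 2700 = \left(-22885 + 0\right) + 2700 = -22885 + 2700 = -20185$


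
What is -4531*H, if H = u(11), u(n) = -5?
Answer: 22655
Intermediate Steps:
H = -5
-4531*H = -4531*(-5) = 22655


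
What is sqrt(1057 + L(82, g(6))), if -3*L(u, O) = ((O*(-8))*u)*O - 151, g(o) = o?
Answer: sqrt(80814)/3 ≈ 94.759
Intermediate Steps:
L(u, O) = 151/3 + 8*u*O**2/3 (L(u, O) = -(((O*(-8))*u)*O - 151)/3 = -(((-8*O)*u)*O - 151)/3 = -((-8*O*u)*O - 151)/3 = -(-8*u*O**2 - 151)/3 = -(-151 - 8*u*O**2)/3 = 151/3 + 8*u*O**2/3)
sqrt(1057 + L(82, g(6))) = sqrt(1057 + (151/3 + (8/3)*82*6**2)) = sqrt(1057 + (151/3 + (8/3)*82*36)) = sqrt(1057 + (151/3 + 7872)) = sqrt(1057 + 23767/3) = sqrt(26938/3) = sqrt(80814)/3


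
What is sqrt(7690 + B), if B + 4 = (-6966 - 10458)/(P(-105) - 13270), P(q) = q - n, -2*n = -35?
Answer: 3*sqrt(5064415270)/2435 ≈ 87.677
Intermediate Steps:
n = 35/2 (n = -1/2*(-35) = 35/2 ≈ 17.500)
P(q) = -35/2 + q (P(q) = q - 1*35/2 = q - 35/2 = -35/2 + q)
B = -6572/2435 (B = -4 + (-6966 - 10458)/((-35/2 - 105) - 13270) = -4 - 17424/(-245/2 - 13270) = -4 - 17424/(-26785/2) = -4 - 17424*(-2/26785) = -4 + 3168/2435 = -6572/2435 ≈ -2.6990)
sqrt(7690 + B) = sqrt(7690 - 6572/2435) = sqrt(18718578/2435) = 3*sqrt(5064415270)/2435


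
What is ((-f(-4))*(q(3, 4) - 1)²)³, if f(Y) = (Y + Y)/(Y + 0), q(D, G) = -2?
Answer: -5832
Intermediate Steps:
f(Y) = 2 (f(Y) = (2*Y)/Y = 2)
((-f(-4))*(q(3, 4) - 1)²)³ = ((-1*2)*(-2 - 1)²)³ = (-2*(-3)²)³ = (-2*9)³ = (-18)³ = -5832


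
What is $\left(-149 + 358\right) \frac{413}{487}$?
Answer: $\frac{86317}{487} \approx 177.24$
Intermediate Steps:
$\left(-149 + 358\right) \frac{413}{487} = 209 \cdot 413 \cdot \frac{1}{487} = 209 \cdot \frac{413}{487} = \frac{86317}{487}$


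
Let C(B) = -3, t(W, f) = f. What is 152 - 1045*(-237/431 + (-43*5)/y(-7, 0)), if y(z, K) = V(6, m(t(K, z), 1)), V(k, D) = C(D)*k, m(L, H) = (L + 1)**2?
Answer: -91197739/7758 ≈ -11755.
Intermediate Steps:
m(L, H) = (1 + L)**2
V(k, D) = -3*k
y(z, K) = -18 (y(z, K) = -3*6 = -18)
152 - 1045*(-237/431 + (-43*5)/y(-7, 0)) = 152 - 1045*(-237/431 - 43*5/(-18)) = 152 - 1045*(-237*1/431 - 215*(-1/18)) = 152 - 1045*(-237/431 + 215/18) = 152 - 1045*88399/7758 = 152 - 92376955/7758 = -91197739/7758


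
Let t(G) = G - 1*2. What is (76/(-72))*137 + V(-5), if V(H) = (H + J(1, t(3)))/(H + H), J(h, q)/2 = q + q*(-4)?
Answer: -6458/45 ≈ -143.51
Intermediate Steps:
t(G) = -2 + G (t(G) = G - 2 = -2 + G)
J(h, q) = -6*q (J(h, q) = 2*(q + q*(-4)) = 2*(q - 4*q) = 2*(-3*q) = -6*q)
V(H) = (-6 + H)/(2*H) (V(H) = (H - 6*(-2 + 3))/(H + H) = (H - 6*1)/((2*H)) = (H - 6)*(1/(2*H)) = (-6 + H)*(1/(2*H)) = (-6 + H)/(2*H))
(76/(-72))*137 + V(-5) = (76/(-72))*137 + (1/2)*(-6 - 5)/(-5) = (76*(-1/72))*137 + (1/2)*(-1/5)*(-11) = -19/18*137 + 11/10 = -2603/18 + 11/10 = -6458/45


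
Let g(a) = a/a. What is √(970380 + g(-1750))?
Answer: √970381 ≈ 985.08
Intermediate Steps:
g(a) = 1
√(970380 + g(-1750)) = √(970380 + 1) = √970381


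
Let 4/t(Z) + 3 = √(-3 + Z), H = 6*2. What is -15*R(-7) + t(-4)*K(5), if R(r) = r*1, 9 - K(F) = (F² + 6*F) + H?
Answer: 297/2 + 29*I*√7/2 ≈ 148.5 + 38.363*I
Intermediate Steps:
H = 12
K(F) = -3 - F² - 6*F (K(F) = 9 - ((F² + 6*F) + 12) = 9 - (12 + F² + 6*F) = 9 + (-12 - F² - 6*F) = -3 - F² - 6*F)
R(r) = r
t(Z) = 4/(-3 + √(-3 + Z))
-15*R(-7) + t(-4)*K(5) = -15*(-7) + (4/(-3 + √(-3 - 4)))*(-3 - 1*5² - 6*5) = 105 + (4/(-3 + √(-7)))*(-3 - 1*25 - 30) = 105 + (4/(-3 + I*√7))*(-3 - 25 - 30) = 105 + (4/(-3 + I*√7))*(-58) = 105 - 232/(-3 + I*√7)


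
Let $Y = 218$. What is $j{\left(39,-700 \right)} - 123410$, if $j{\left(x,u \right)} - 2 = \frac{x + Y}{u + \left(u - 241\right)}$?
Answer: $- \frac{202512785}{1641} \approx -1.2341 \cdot 10^{5}$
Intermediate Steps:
$j{\left(x,u \right)} = 2 + \frac{218 + x}{-241 + 2 u}$ ($j{\left(x,u \right)} = 2 + \frac{x + 218}{u + \left(u - 241\right)} = 2 + \frac{218 + x}{u + \left(-241 + u\right)} = 2 + \frac{218 + x}{-241 + 2 u}$)
$j{\left(39,-700 \right)} - 123410 = \frac{-264 + 39 + 4 \left(-700\right)}{-241 + 2 \left(-700\right)} - 123410 = \frac{-264 + 39 - 2800}{-241 - 1400} - 123410 = \frac{1}{-1641} \left(-3025\right) - 123410 = \left(- \frac{1}{1641}\right) \left(-3025\right) - 123410 = \frac{3025}{1641} - 123410 = - \frac{202512785}{1641}$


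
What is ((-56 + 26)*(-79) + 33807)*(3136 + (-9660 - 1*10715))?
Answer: -623655303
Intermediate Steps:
((-56 + 26)*(-79) + 33807)*(3136 + (-9660 - 1*10715)) = (-30*(-79) + 33807)*(3136 + (-9660 - 10715)) = (2370 + 33807)*(3136 - 20375) = 36177*(-17239) = -623655303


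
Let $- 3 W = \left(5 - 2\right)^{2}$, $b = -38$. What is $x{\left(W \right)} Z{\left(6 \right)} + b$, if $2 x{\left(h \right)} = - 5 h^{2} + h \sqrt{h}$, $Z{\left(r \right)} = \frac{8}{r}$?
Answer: $-68 - 2 i \sqrt{3} \approx -68.0 - 3.4641 i$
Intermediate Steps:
$W = -3$ ($W = - \frac{\left(5 - 2\right)^{2}}{3} = - \frac{3^{2}}{3} = \left(- \frac{1}{3}\right) 9 = -3$)
$x{\left(h \right)} = \frac{h^{\frac{3}{2}}}{2} - \frac{5 h^{2}}{2}$ ($x{\left(h \right)} = \frac{- 5 h^{2} + h \sqrt{h}}{2} = \frac{- 5 h^{2} + h^{\frac{3}{2}}}{2} = \frac{h^{\frac{3}{2}} - 5 h^{2}}{2} = \frac{h^{\frac{3}{2}}}{2} - \frac{5 h^{2}}{2}$)
$x{\left(W \right)} Z{\left(6 \right)} + b = \left(\frac{\left(-3\right)^{\frac{3}{2}}}{2} - \frac{5 \left(-3\right)^{2}}{2}\right) \frac{8}{6} - 38 = \left(\frac{\left(-3\right) i \sqrt{3}}{2} - \frac{45}{2}\right) 8 \cdot \frac{1}{6} - 38 = \left(- \frac{3 i \sqrt{3}}{2} - \frac{45}{2}\right) \frac{4}{3} - 38 = \left(- \frac{45}{2} - \frac{3 i \sqrt{3}}{2}\right) \frac{4}{3} - 38 = \left(-30 - 2 i \sqrt{3}\right) - 38 = -68 - 2 i \sqrt{3}$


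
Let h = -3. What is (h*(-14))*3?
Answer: 126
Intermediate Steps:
(h*(-14))*3 = -3*(-14)*3 = 42*3 = 126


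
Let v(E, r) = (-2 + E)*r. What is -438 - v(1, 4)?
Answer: -434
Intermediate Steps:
v(E, r) = r*(-2 + E)
-438 - v(1, 4) = -438 - 4*(-2 + 1) = -438 - 4*(-1) = -438 - 1*(-4) = -438 + 4 = -434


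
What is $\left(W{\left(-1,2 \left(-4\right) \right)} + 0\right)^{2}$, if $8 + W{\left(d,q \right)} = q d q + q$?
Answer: $6400$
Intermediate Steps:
$W{\left(d,q \right)} = -8 + q + d q^{2}$ ($W{\left(d,q \right)} = -8 + \left(q d q + q\right) = -8 + \left(d q q + q\right) = -8 + \left(d q^{2} + q\right) = -8 + \left(q + d q^{2}\right) = -8 + q + d q^{2}$)
$\left(W{\left(-1,2 \left(-4\right) \right)} + 0\right)^{2} = \left(\left(-8 + 2 \left(-4\right) - \left(2 \left(-4\right)\right)^{2}\right) + 0\right)^{2} = \left(\left(-8 - 8 - \left(-8\right)^{2}\right) + 0\right)^{2} = \left(\left(-8 - 8 - 64\right) + 0\right)^{2} = \left(-80 + 0\right)^{2} = \left(-80\right)^{2} = 6400$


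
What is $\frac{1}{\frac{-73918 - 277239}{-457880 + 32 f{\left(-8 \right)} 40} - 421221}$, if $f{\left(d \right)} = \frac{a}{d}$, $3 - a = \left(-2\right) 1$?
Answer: $- \frac{458680}{193205297123} \approx -2.3741 \cdot 10^{-6}$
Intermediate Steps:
$a = 5$ ($a = 3 - \left(-2\right) 1 = 3 - -2 = 3 + 2 = 5$)
$f{\left(d \right)} = \frac{5}{d}$
$\frac{1}{\frac{-73918 - 277239}{-457880 + 32 f{\left(-8 \right)} 40} - 421221} = \frac{1}{\frac{-73918 - 277239}{-457880 + 32 \frac{5}{-8} \cdot 40} - 421221} = \frac{1}{- \frac{351157}{-457880 + 32 \cdot 5 \left(- \frac{1}{8}\right) 40} - 421221} = \frac{1}{- \frac{351157}{-457880 + 32 \left(- \frac{5}{8}\right) 40} - 421221} = \frac{1}{- \frac{351157}{-457880 - 800} - 421221} = \frac{1}{- \frac{351157}{-458680} - 421221} = \frac{1}{\left(-351157\right) \left(- \frac{1}{458680}\right) - 421221} = \frac{1}{\frac{351157}{458680} - 421221} = \frac{1}{- \frac{193205297123}{458680}} = - \frac{458680}{193205297123}$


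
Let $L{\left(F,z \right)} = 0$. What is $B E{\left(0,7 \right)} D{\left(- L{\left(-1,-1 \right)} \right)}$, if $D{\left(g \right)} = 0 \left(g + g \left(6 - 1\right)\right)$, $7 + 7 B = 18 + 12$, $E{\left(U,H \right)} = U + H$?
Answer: $0$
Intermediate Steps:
$E{\left(U,H \right)} = H + U$
$B = \frac{23}{7}$ ($B = -1 + \frac{18 + 12}{7} = -1 + \frac{1}{7} \cdot 30 = -1 + \frac{30}{7} = \frac{23}{7} \approx 3.2857$)
$D{\left(g \right)} = 0$ ($D{\left(g \right)} = 0 \left(g + g 5\right) = 0 \left(g + 5 g\right) = 0 \cdot 6 g = 0$)
$B E{\left(0,7 \right)} D{\left(- L{\left(-1,-1 \right)} \right)} = \frac{23 \left(7 + 0\right)}{7} \cdot 0 = \frac{23}{7} \cdot 7 \cdot 0 = 23 \cdot 0 = 0$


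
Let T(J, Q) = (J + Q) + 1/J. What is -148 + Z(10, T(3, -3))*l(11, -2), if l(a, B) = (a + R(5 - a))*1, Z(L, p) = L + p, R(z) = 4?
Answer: 7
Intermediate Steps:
T(J, Q) = J + Q + 1/J
l(a, B) = 4 + a (l(a, B) = (a + 4)*1 = (4 + a)*1 = 4 + a)
-148 + Z(10, T(3, -3))*l(11, -2) = -148 + (10 + (3 - 3 + 1/3))*(4 + 11) = -148 + (10 + (3 - 3 + 1/3))*15 = -148 + (10 + 1/3)*15 = -148 + (31/3)*15 = -148 + 155 = 7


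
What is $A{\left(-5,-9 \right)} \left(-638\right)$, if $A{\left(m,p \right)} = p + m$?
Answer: $8932$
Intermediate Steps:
$A{\left(m,p \right)} = m + p$
$A{\left(-5,-9 \right)} \left(-638\right) = \left(-5 - 9\right) \left(-638\right) = \left(-14\right) \left(-638\right) = 8932$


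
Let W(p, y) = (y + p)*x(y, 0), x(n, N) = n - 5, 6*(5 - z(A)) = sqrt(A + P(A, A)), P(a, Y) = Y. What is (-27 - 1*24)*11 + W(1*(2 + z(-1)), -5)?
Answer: -581 + 5*I*sqrt(2)/3 ≈ -581.0 + 2.357*I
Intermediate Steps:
z(A) = 5 - sqrt(2)*sqrt(A)/6 (z(A) = 5 - sqrt(A + A)/6 = 5 - sqrt(2)*sqrt(A)/6)
x(n, N) = -5 + n
W(p, y) = (-5 + y)*(p + y) (W(p, y) = (y + p)*(-5 + y) = (p + y)*(-5 + y) = (-5 + y)*(p + y))
(-27 - 1*24)*11 + W(1*(2 + z(-1)), -5) = (-27 - 1*24)*11 + (-5 - 5)*(1*(2 + (5 - sqrt(2)*sqrt(-1)/6)) - 5) = (-27 - 24)*11 - 10*(1*(2 + (5 - sqrt(2)*I/6)) - 5) = -51*11 - 10*(1*(2 + (5 - I*sqrt(2)/6)) - 5) = -561 - 10*(1*(7 - I*sqrt(2)/6) - 5) = -561 - 10*((7 - I*sqrt(2)/6) - 5) = -561 - 10*(2 - I*sqrt(2)/6) = -561 + (-20 + 5*I*sqrt(2)/3) = -581 + 5*I*sqrt(2)/3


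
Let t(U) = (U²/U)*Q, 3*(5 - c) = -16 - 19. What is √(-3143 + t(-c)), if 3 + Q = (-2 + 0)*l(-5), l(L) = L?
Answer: I*√29337/3 ≈ 57.094*I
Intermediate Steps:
c = 50/3 (c = 5 - (-16 - 19)/3 = 5 - ⅓*(-35) = 5 + 35/3 = 50/3 ≈ 16.667)
Q = 7 (Q = -3 + (-2 + 0)*(-5) = -3 - 2*(-5) = -3 + 10 = 7)
t(U) = 7*U (t(U) = (U²/U)*7 = U*7 = 7*U)
√(-3143 + t(-c)) = √(-3143 + 7*(-1*50/3)) = √(-3143 + 7*(-50/3)) = √(-3143 - 350/3) = √(-9779/3) = I*√29337/3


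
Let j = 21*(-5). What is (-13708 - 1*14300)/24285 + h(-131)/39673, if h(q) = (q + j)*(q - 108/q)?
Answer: -15942321508/42071034485 ≈ -0.37894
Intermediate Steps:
j = -105
h(q) = (-105 + q)*(q - 108/q) (h(q) = (q - 105)*(q - 108/q) = (-105 + q)*(q - 108/q))
(-13708 - 1*14300)/24285 + h(-131)/39673 = (-13708 - 1*14300)/24285 + (-108 + (-131)² - 105*(-131) + 11340/(-131))/39673 = (-13708 - 14300)*(1/24285) + (-108 + 17161 + 13755 + 11340*(-1/131))*(1/39673) = -28008*1/24285 + (-108 + 17161 + 13755 - 11340/131)*(1/39673) = -9336/8095 + (4024508/131)*(1/39673) = -9336/8095 + 4024508/5197163 = -15942321508/42071034485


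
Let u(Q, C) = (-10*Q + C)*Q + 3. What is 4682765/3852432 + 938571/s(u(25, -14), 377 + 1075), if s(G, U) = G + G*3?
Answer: -97005893107/2823832656 ≈ -34.353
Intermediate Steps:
u(Q, C) = 3 + Q*(C - 10*Q) (u(Q, C) = (-10*Q + C)*Q + 3 = (C - 10*Q)*Q + 3 = Q*(C - 10*Q) + 3 = 3 + Q*(C - 10*Q))
s(G, U) = 4*G (s(G, U) = G + 3*G = 4*G)
4682765/3852432 + 938571/s(u(25, -14), 377 + 1075) = 4682765/3852432 + 938571/((4*(3 - 10*25² - 14*25))) = 4682765*(1/3852432) + 938571/((4*(3 - 10*625 - 350))) = 4682765/3852432 + 938571/((4*(3 - 6250 - 350))) = 4682765/3852432 + 938571/((4*(-6597))) = 4682765/3852432 + 938571/(-26388) = 4682765/3852432 + 938571*(-1/26388) = 4682765/3852432 - 312857/8796 = -97005893107/2823832656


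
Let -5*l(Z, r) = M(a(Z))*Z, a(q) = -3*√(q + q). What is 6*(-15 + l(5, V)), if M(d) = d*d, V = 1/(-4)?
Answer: -630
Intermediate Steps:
a(q) = -3*√2*√q
V = -¼ ≈ -0.25000
M(d) = d²
l(Z, r) = -18*Z²/5 (l(Z, r) = -(-3*√2*√Z)²*Z/5 = -18*Z*Z/5 = -18*Z²/5)
6*(-15 + l(5, V)) = 6*(-15 - 18/5*5²) = 6*(-15 - 18/5*25) = 6*(-15 - 90) = 6*(-105) = -630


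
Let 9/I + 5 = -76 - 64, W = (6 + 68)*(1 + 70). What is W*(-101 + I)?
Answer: -76992116/145 ≈ -5.3098e+5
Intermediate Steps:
W = 5254 (W = 74*71 = 5254)
I = -9/145 (I = 9/(-5 + (-76 - 64)) = 9/(-5 - 140) = 9/(-145) = 9*(-1/145) = -9/145 ≈ -0.062069)
W*(-101 + I) = 5254*(-101 - 9/145) = 5254*(-14654/145) = -76992116/145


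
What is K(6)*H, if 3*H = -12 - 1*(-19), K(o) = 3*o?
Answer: 42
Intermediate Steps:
H = 7/3 (H = (-12 - 1*(-19))/3 = (-12 + 19)/3 = (1/3)*7 = 7/3 ≈ 2.3333)
K(6)*H = (3*6)*(7/3) = 18*(7/3) = 42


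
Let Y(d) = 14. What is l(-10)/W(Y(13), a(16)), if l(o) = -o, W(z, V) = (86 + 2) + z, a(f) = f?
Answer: 5/51 ≈ 0.098039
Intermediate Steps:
W(z, V) = 88 + z
l(-10)/W(Y(13), a(16)) = (-1*(-10))/(88 + 14) = 10/102 = 10*(1/102) = 5/51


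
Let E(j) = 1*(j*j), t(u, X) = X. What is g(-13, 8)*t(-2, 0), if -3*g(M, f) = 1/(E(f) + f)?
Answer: 0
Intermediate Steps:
E(j) = j**2 (E(j) = 1*j**2 = j**2)
g(M, f) = -1/(3*(f + f**2)) (g(M, f) = -1/(3*(f**2 + f)) = -1/(3*(f + f**2)))
g(-13, 8)*t(-2, 0) = -1/3/(8*(1 + 8))*0 = -1/3*1/8/9*0 = -1/3*1/8*1/9*0 = -1/216*0 = 0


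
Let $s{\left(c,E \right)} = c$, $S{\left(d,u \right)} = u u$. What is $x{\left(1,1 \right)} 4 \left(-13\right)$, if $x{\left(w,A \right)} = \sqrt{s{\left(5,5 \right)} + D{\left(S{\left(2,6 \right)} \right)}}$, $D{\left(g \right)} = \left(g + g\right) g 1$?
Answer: $- 364 \sqrt{53} \approx -2650.0$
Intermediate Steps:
$S{\left(d,u \right)} = u^{2}$
$D{\left(g \right)} = 2 g^{2}$ ($D{\left(g \right)} = 2 g g 1 = 2 g^{2} \cdot 1 = 2 g^{2}$)
$x{\left(w,A \right)} = 7 \sqrt{53}$ ($x{\left(w,A \right)} = \sqrt{5 + 2 \left(6^{2}\right)^{2}} = \sqrt{5 + 2 \cdot 36^{2}} = \sqrt{5 + 2 \cdot 1296} = \sqrt{5 + 2592} = \sqrt{2597} = 7 \sqrt{53}$)
$x{\left(1,1 \right)} 4 \left(-13\right) = 7 \sqrt{53} \cdot 4 \left(-13\right) = 28 \sqrt{53} \left(-13\right) = - 364 \sqrt{53}$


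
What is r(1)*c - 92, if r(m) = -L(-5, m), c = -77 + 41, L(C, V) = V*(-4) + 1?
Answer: -200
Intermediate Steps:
L(C, V) = 1 - 4*V (L(C, V) = -4*V + 1 = 1 - 4*V)
c = -36
r(m) = -1 + 4*m (r(m) = -(1 - 4*m) = -1 + 4*m)
r(1)*c - 92 = (-1 + 4*1)*(-36) - 92 = (-1 + 4)*(-36) - 92 = 3*(-36) - 92 = -108 - 92 = -200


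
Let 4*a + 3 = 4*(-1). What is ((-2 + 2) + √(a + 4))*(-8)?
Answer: -12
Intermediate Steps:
a = -7/4 (a = -¾ + (4*(-1))/4 = -¾ + (¼)*(-4) = -¾ - 1 = -7/4 ≈ -1.7500)
((-2 + 2) + √(a + 4))*(-8) = ((-2 + 2) + √(-7/4 + 4))*(-8) = (0 + √(9/4))*(-8) = (0 + 3/2)*(-8) = (3/2)*(-8) = -12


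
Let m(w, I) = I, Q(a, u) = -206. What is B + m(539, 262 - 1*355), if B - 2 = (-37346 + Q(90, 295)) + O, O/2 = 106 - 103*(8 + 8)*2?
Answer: -44023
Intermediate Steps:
O = -6380 (O = 2*(106 - 103*(8 + 8)*2) = 2*(106 - 1648*2) = 2*(106 - 103*32) = 2*(106 - 3296) = 2*(-3190) = -6380)
B = -43930 (B = 2 + ((-37346 - 206) - 6380) = 2 + (-37552 - 6380) = 2 - 43932 = -43930)
B + m(539, 262 - 1*355) = -43930 + (262 - 1*355) = -43930 + (262 - 355) = -43930 - 93 = -44023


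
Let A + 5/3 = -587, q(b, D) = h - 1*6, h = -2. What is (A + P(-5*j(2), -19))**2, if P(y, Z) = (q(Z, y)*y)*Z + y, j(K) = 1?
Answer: 16491721/9 ≈ 1.8324e+6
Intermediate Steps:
q(b, D) = -8 (q(b, D) = -2 - 1*6 = -2 - 6 = -8)
A = -1766/3 (A = -5/3 - 587 = -1766/3 ≈ -588.67)
P(y, Z) = y - 8*Z*y (P(y, Z) = (-8*y)*Z + y = -8*Z*y + y = y - 8*Z*y)
(A + P(-5*j(2), -19))**2 = (-1766/3 + (-5*1)*(1 - 8*(-19)))**2 = (-1766/3 - 5*(1 + 152))**2 = (-1766/3 - 5*153)**2 = (-1766/3 - 765)**2 = (-4061/3)**2 = 16491721/9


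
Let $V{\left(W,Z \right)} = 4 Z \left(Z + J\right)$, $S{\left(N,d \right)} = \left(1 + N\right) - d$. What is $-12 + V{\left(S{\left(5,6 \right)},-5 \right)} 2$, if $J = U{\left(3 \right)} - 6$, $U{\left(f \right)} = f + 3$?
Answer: $188$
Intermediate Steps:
$U{\left(f \right)} = 3 + f$
$S{\left(N,d \right)} = 1 + N - d$
$J = 0$ ($J = \left(3 + 3\right) - 6 = 6 - 6 = 0$)
$V{\left(W,Z \right)} = 4 Z^{2}$ ($V{\left(W,Z \right)} = 4 Z \left(Z + 0\right) = 4 Z Z = 4 Z^{2}$)
$-12 + V{\left(S{\left(5,6 \right)},-5 \right)} 2 = -12 + 4 \left(-5\right)^{2} \cdot 2 = -12 + 4 \cdot 25 \cdot 2 = -12 + 100 \cdot 2 = -12 + 200 = 188$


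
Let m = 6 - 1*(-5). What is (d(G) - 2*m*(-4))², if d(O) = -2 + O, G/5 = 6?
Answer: 13456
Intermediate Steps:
G = 30 (G = 5*6 = 30)
m = 11 (m = 6 + 5 = 11)
(d(G) - 2*m*(-4))² = ((-2 + 30) - 2*11*(-4))² = (28 - 22*(-4))² = (28 + 88)² = 116² = 13456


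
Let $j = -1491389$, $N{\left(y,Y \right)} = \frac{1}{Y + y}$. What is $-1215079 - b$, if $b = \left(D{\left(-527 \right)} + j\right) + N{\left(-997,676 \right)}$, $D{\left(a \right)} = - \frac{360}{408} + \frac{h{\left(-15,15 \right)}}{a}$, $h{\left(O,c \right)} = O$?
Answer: $\frac{46742678747}{169167} \approx 2.7631 \cdot 10^{5}$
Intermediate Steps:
$D{\left(a \right)} = - \frac{15}{17} - \frac{15}{a}$ ($D{\left(a \right)} = - \frac{360}{408} - \frac{15}{a} = \left(-360\right) \frac{1}{408} - \frac{15}{a} = - \frac{15}{17} - \frac{15}{a}$)
$b = - \frac{252293947940}{169167}$ ($b = \left(\left(- \frac{15}{17} - \frac{15}{-527}\right) - 1491389\right) + \frac{1}{676 - 997} = \left(\left(- \frac{15}{17} - - \frac{15}{527}\right) - 1491389\right) + \frac{1}{-321} = \left(\left(- \frac{15}{17} + \frac{15}{527}\right) - 1491389\right) - \frac{1}{321} = \left(- \frac{450}{527} - 1491389\right) - \frac{1}{321} = - \frac{785962453}{527} - \frac{1}{321} = - \frac{252293947940}{169167} \approx -1.4914 \cdot 10^{6}$)
$-1215079 - b = -1215079 - - \frac{252293947940}{169167} = -1215079 + \frac{252293947940}{169167} = \frac{46742678747}{169167}$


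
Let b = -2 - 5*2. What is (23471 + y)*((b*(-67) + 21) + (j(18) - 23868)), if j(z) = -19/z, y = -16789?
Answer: -1385823413/9 ≈ -1.5398e+8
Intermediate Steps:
b = -12 (b = -2 - 10 = -12)
(23471 + y)*((b*(-67) + 21) + (j(18) - 23868)) = (23471 - 16789)*((-12*(-67) + 21) + (-19/18 - 23868)) = 6682*((804 + 21) + (-19*1/18 - 23868)) = 6682*(825 + (-19/18 - 23868)) = 6682*(825 - 429643/18) = 6682*(-414793/18) = -1385823413/9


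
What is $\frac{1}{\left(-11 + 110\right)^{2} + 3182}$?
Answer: $\frac{1}{12983} \approx 7.7024 \cdot 10^{-5}$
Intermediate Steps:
$\frac{1}{\left(-11 + 110\right)^{2} + 3182} = \frac{1}{99^{2} + 3182} = \frac{1}{9801 + 3182} = \frac{1}{12983}$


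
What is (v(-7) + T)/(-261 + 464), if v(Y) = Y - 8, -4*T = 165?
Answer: -225/812 ≈ -0.27709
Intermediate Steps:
T = -165/4 (T = -¼*165 = -165/4 ≈ -41.250)
v(Y) = -8 + Y
(v(-7) + T)/(-261 + 464) = ((-8 - 7) - 165/4)/(-261 + 464) = (-15 - 165/4)/203 = -225/4*1/203 = -225/812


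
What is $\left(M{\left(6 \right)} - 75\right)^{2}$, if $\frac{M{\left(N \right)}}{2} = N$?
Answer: $3969$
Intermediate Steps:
$M{\left(N \right)} = 2 N$
$\left(M{\left(6 \right)} - 75\right)^{2} = \left(2 \cdot 6 - 75\right)^{2} = \left(12 - 75\right)^{2} = \left(-63\right)^{2} = 3969$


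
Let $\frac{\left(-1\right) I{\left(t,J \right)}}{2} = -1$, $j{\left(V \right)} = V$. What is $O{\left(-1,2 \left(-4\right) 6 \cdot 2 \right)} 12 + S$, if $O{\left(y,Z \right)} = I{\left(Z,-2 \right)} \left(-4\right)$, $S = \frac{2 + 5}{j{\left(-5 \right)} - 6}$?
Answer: $- \frac{1063}{11} \approx -96.636$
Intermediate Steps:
$I{\left(t,J \right)} = 2$ ($I{\left(t,J \right)} = \left(-2\right) \left(-1\right) = 2$)
$S = - \frac{7}{11}$ ($S = \frac{2 + 5}{-5 - 6} = \frac{7}{-11} = 7 \left(- \frac{1}{11}\right) = - \frac{7}{11} \approx -0.63636$)
$O{\left(y,Z \right)} = -8$ ($O{\left(y,Z \right)} = 2 \left(-4\right) = -8$)
$O{\left(-1,2 \left(-4\right) 6 \cdot 2 \right)} 12 + S = \left(-8\right) 12 - \frac{7}{11} = -96 - \frac{7}{11} = - \frac{1063}{11}$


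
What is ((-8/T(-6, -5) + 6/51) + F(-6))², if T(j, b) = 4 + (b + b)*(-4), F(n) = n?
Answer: 1285956/34969 ≈ 36.774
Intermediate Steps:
T(j, b) = 4 - 8*b (T(j, b) = 4 + (2*b)*(-4) = 4 - 8*b)
((-8/T(-6, -5) + 6/51) + F(-6))² = ((-8/(4 - 8*(-5)) + 6/51) - 6)² = ((-8/(4 + 40) + 6*(1/51)) - 6)² = ((-8/44 + 2/17) - 6)² = ((-8*1/44 + 2/17) - 6)² = ((-2/11 + 2/17) - 6)² = (-12/187 - 6)² = (-1134/187)² = 1285956/34969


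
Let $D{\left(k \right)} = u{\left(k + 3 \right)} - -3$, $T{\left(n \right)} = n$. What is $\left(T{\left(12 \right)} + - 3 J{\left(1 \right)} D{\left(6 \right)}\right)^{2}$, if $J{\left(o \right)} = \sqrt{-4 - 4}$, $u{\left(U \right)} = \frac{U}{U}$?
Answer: $-1008 - 576 i \sqrt{2} \approx -1008.0 - 814.59 i$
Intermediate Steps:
$u{\left(U \right)} = 1$
$J{\left(o \right)} = 2 i \sqrt{2}$ ($J{\left(o \right)} = \sqrt{-8} = 2 i \sqrt{2}$)
$D{\left(k \right)} = 4$ ($D{\left(k \right)} = 1 - -3 = 1 + 3 = 4$)
$\left(T{\left(12 \right)} + - 3 J{\left(1 \right)} D{\left(6 \right)}\right)^{2} = \left(12 + - 3 \cdot 2 i \sqrt{2} \cdot 4\right)^{2} = \left(12 + - 6 i \sqrt{2} \cdot 4\right)^{2} = \left(12 - 24 i \sqrt{2}\right)^{2}$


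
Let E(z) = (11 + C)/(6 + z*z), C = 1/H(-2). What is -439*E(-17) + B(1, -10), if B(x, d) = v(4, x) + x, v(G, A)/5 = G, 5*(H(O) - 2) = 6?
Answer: 19661/4720 ≈ 4.1655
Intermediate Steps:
H(O) = 16/5 (H(O) = 2 + (⅕)*6 = 2 + 6/5 = 16/5)
C = 5/16 (C = 1/(16/5) = 5/16 ≈ 0.31250)
v(G, A) = 5*G
E(z) = 181/(16*(6 + z²)) (E(z) = (11 + 5/16)/(6 + z*z) = 181/(16*(6 + z²)))
B(x, d) = 20 + x (B(x, d) = 5*4 + x = 20 + x)
-439*E(-17) + B(1, -10) = -79459/(16*(6 + (-17)²)) + (20 + 1) = -79459/(16*(6 + 289)) + 21 = -79459/(16*295) + 21 = -439*181/4720 + 21 = -79459/4720 + 21 = 19661/4720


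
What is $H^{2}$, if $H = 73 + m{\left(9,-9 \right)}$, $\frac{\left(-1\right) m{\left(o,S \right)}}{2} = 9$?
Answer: $3025$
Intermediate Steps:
$m{\left(o,S \right)} = -18$ ($m{\left(o,S \right)} = \left(-2\right) 9 = -18$)
$H = 55$ ($H = 73 - 18 = 55$)
$H^{2} = 55^{2} = 3025$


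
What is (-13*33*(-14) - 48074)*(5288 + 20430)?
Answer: -1081904824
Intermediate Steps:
(-13*33*(-14) - 48074)*(5288 + 20430) = (-429*(-14) - 48074)*25718 = (6006 - 48074)*25718 = -42068*25718 = -1081904824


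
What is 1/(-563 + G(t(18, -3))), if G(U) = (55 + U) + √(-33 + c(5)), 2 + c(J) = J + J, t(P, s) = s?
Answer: -511/261146 - 5*I/261146 ≈ -0.0019568 - 1.9146e-5*I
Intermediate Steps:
c(J) = -2 + 2*J (c(J) = -2 + (J + J) = -2 + 2*J)
G(U) = 55 + U + 5*I (G(U) = (55 + U) + √(-33 + (-2 + 2*5)) = (55 + U) + √(-33 + (-2 + 10)) = (55 + U) + √(-33 + 8) = (55 + U) + √(-25) = (55 + U) + 5*I = 55 + U + 5*I)
1/(-563 + G(t(18, -3))) = 1/(-563 + (55 - 3 + 5*I)) = 1/(-563 + (52 + 5*I)) = 1/(-511 + 5*I) = (-511 - 5*I)/261146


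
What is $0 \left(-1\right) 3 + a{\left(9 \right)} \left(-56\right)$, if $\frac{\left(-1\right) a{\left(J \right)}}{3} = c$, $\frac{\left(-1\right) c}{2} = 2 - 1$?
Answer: $-336$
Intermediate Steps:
$c = -2$ ($c = - 2 \left(2 - 1\right) = \left(-2\right) 1 = -2$)
$a{\left(J \right)} = 6$ ($a{\left(J \right)} = \left(-3\right) \left(-2\right) = 6$)
$0 \left(-1\right) 3 + a{\left(9 \right)} \left(-56\right) = 0 \left(-1\right) 3 + 6 \left(-56\right) = 0 \cdot 3 - 336 = 0 - 336 = -336$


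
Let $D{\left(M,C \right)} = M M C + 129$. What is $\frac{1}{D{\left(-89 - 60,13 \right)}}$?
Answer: $\frac{1}{288742} \approx 3.4633 \cdot 10^{-6}$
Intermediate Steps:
$D{\left(M,C \right)} = 129 + C M^{2}$ ($D{\left(M,C \right)} = M^{2} C + 129 = C M^{2} + 129 = 129 + C M^{2}$)
$\frac{1}{D{\left(-89 - 60,13 \right)}} = \frac{1}{129 + 13 \left(-89 - 60\right)^{2}} = \frac{1}{129 + 13 \left(-149\right)^{2}} = \frac{1}{129 + 13 \cdot 22201} = \frac{1}{129 + 288613} = \frac{1}{288742}$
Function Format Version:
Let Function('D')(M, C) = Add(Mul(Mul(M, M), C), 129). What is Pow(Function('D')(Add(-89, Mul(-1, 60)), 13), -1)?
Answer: Rational(1, 288742) ≈ 3.4633e-6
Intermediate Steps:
Function('D')(M, C) = Add(129, Mul(C, Pow(M, 2))) (Function('D')(M, C) = Add(Mul(Pow(M, 2), C), 129) = Add(Mul(C, Pow(M, 2)), 129) = Add(129, Mul(C, Pow(M, 2))))
Pow(Function('D')(Add(-89, Mul(-1, 60)), 13), -1) = Pow(Add(129, Mul(13, Pow(Add(-89, Mul(-1, 60)), 2))), -1) = Pow(Add(129, Mul(13, Pow(Add(-89, -60), 2))), -1) = Pow(Add(129, Mul(13, Pow(-149, 2))), -1) = Pow(Add(129, Mul(13, 22201)), -1) = Pow(Add(129, 288613), -1) = Pow(288742, -1) = Rational(1, 288742)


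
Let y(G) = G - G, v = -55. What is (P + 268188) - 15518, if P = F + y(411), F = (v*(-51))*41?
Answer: 367675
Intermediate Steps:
y(G) = 0
F = 115005 (F = -55*(-51)*41 = 2805*41 = 115005)
P = 115005 (P = 115005 + 0 = 115005)
(P + 268188) - 15518 = (115005 + 268188) - 15518 = 383193 - 15518 = 367675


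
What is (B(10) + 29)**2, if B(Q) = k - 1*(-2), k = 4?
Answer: 1225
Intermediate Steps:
B(Q) = 6 (B(Q) = 4 - 1*(-2) = 4 + 2 = 6)
(B(10) + 29)**2 = (6 + 29)**2 = 35**2 = 1225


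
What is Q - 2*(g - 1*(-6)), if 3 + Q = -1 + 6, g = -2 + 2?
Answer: -10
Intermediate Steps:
g = 0
Q = 2 (Q = -3 + (-1 + 6) = -3 + 5 = 2)
Q - 2*(g - 1*(-6)) = 2 - 2*(0 - 1*(-6)) = 2 - 2*(0 + 6) = 2 - 2*6 = 2 - 12 = -10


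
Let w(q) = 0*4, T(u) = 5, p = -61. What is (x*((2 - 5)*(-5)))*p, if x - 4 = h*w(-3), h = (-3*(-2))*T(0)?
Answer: -3660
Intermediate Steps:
w(q) = 0
h = 30 (h = -3*(-2)*5 = 6*5 = 30)
x = 4 (x = 4 + 30*0 = 4 + 0 = 4)
(x*((2 - 5)*(-5)))*p = (4*((2 - 5)*(-5)))*(-61) = (4*(-3*(-5)))*(-61) = (4*15)*(-61) = 60*(-61) = -3660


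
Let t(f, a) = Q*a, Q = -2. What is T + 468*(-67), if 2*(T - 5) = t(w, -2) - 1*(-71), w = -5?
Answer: -62627/2 ≈ -31314.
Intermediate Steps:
t(f, a) = -2*a
T = 85/2 (T = 5 + (-2*(-2) - 1*(-71))/2 = 5 + (4 + 71)/2 = 5 + (½)*75 = 5 + 75/2 = 85/2 ≈ 42.500)
T + 468*(-67) = 85/2 + 468*(-67) = 85/2 - 31356 = -62627/2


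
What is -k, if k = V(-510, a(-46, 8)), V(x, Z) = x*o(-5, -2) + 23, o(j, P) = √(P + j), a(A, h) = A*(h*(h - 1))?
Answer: -23 + 510*I*√7 ≈ -23.0 + 1349.3*I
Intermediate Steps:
a(A, h) = A*h*(-1 + h) (a(A, h) = A*(h*(-1 + h)) = A*h*(-1 + h))
V(x, Z) = 23 + I*x*√7 (V(x, Z) = x*√(-2 - 5) + 23 = x*√(-7) + 23 = x*(I*√7) + 23 = I*x*√7 + 23 = 23 + I*x*√7)
k = 23 - 510*I*√7 (k = 23 + I*(-510)*√7 = 23 - 510*I*√7 ≈ 23.0 - 1349.3*I)
-k = -(23 - 510*I*√7) = -23 + 510*I*√7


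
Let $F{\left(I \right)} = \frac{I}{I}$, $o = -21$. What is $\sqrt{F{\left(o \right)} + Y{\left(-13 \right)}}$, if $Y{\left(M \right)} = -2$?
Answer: $i \approx 1.0 i$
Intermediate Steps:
$F{\left(I \right)} = 1$
$\sqrt{F{\left(o \right)} + Y{\left(-13 \right)}} = \sqrt{1 - 2} = \sqrt{-1} = i$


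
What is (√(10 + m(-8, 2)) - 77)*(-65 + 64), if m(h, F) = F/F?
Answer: 77 - √11 ≈ 73.683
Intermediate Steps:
m(h, F) = 1
(√(10 + m(-8, 2)) - 77)*(-65 + 64) = (√(10 + 1) - 77)*(-65 + 64) = (√11 - 77)*(-1) = (-77 + √11)*(-1) = 77 - √11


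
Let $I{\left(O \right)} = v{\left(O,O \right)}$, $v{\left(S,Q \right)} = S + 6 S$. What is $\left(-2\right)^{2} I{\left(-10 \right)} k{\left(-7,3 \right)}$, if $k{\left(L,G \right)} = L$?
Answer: $1960$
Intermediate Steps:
$v{\left(S,Q \right)} = 7 S$
$I{\left(O \right)} = 7 O$
$\left(-2\right)^{2} I{\left(-10 \right)} k{\left(-7,3 \right)} = \left(-2\right)^{2} \cdot 7 \left(-10\right) \left(-7\right) = 4 \left(-70\right) \left(-7\right) = \left(-280\right) \left(-7\right) = 1960$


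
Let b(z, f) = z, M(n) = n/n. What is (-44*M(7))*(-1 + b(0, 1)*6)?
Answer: 44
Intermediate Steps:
M(n) = 1
(-44*M(7))*(-1 + b(0, 1)*6) = (-44*1)*(-1 + 0*6) = -44*(-1 + 0) = -44*(-1) = 44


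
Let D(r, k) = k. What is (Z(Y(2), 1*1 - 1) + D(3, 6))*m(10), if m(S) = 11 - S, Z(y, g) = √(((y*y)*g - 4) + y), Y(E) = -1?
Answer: 6 + I*√5 ≈ 6.0 + 2.2361*I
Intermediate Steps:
Z(y, g) = √(-4 + y + g*y²) (Z(y, g) = √((y²*g - 4) + y) = √((g*y² - 4) + y) = √((-4 + g*y²) + y) = √(-4 + y + g*y²))
(Z(Y(2), 1*1 - 1) + D(3, 6))*m(10) = (√(-4 - 1 + (1*1 - 1)*(-1)²) + 6)*(11 - 1*10) = (√(-4 - 1 + (1 - 1)*1) + 6)*(11 - 10) = (√(-4 - 1 + 0*1) + 6)*1 = (√(-4 - 1 + 0) + 6)*1 = (√(-5) + 6)*1 = (I*√5 + 6)*1 = (6 + I*√5)*1 = 6 + I*√5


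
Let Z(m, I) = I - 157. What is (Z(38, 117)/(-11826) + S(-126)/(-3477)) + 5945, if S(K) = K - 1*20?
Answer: 40742388761/6853167 ≈ 5945.0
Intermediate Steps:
Z(m, I) = -157 + I
S(K) = -20 + K (S(K) = K - 20 = -20 + K)
(Z(38, 117)/(-11826) + S(-126)/(-3477)) + 5945 = ((-157 + 117)/(-11826) + (-20 - 126)/(-3477)) + 5945 = (-40*(-1/11826) - 146*(-1/3477)) + 5945 = (20/5913 + 146/3477) + 5945 = 310946/6853167 + 5945 = 40742388761/6853167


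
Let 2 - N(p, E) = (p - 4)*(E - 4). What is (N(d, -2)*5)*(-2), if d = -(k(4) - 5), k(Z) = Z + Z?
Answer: 400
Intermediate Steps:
k(Z) = 2*Z
d = -3 (d = -(2*4 - 5) = -(8 - 5) = -1*3 = -3)
N(p, E) = 2 - (-4 + E)*(-4 + p) (N(p, E) = 2 - (p - 4)*(E - 4) = 2 - (-4 + p)*(-4 + E) = 2 - (-4 + E)*(-4 + p))
(N(d, -2)*5)*(-2) = ((-14 + 4*(-2) + 4*(-3) - 1*(-2)*(-3))*5)*(-2) = ((-14 - 8 - 12 - 6)*5)*(-2) = -40*5*(-2) = -200*(-2) = 400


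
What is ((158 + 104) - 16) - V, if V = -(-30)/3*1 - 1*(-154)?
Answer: 82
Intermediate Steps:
V = 164 (V = -(-30)/3*1 + 154 = -6*(-5/3)*1 + 154 = 10*1 + 154 = 10 + 154 = 164)
((158 + 104) - 16) - V = ((158 + 104) - 16) - 1*164 = (262 - 16) - 164 = 246 - 164 = 82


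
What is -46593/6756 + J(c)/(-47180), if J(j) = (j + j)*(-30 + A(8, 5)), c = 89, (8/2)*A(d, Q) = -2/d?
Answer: -1441403693/212498720 ≈ -6.7831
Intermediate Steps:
A(d, Q) = -1/(2*d) (A(d, Q) = (-2/d)/4 = -1/(2*d))
J(j) = -481*j/8 (J(j) = (j + j)*(-30 - 1/2/8) = (2*j)*(-30 - 1/2*1/8) = (2*j)*(-30 - 1/16) = (2*j)*(-481/16) = -481*j/8)
-46593/6756 + J(c)/(-47180) = -46593/6756 - 481/8*89/(-47180) = -46593*1/6756 - 42809/8*(-1/47180) = -15531/2252 + 42809/377440 = -1441403693/212498720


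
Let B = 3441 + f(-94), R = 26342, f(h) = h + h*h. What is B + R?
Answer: 38525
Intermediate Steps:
f(h) = h + h²
B = 12183 (B = 3441 - 94*(1 - 94) = 3441 - 94*(-93) = 3441 + 8742 = 12183)
B + R = 12183 + 26342 = 38525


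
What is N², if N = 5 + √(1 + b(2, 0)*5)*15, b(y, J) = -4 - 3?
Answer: -7625 + 150*I*√34 ≈ -7625.0 + 874.64*I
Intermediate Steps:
b(y, J) = -7
N = 5 + 15*I*√34 (N = 5 + √(1 - 7*5)*15 = 5 + √(1 - 35)*15 = 5 + √(-34)*15 = 5 + (I*√34)*15 = 5 + 15*I*√34 ≈ 5.0 + 87.464*I)
N² = (5 + 15*I*√34)²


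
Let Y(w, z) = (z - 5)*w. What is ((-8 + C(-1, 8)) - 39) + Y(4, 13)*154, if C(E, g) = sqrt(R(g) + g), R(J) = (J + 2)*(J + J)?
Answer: 4881 + 2*sqrt(42) ≈ 4894.0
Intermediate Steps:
R(J) = 2*J*(2 + J) (R(J) = (2 + J)*(2*J) = 2*J*(2 + J))
Y(w, z) = w*(-5 + z) (Y(w, z) = (-5 + z)*w = w*(-5 + z))
C(E, g) = sqrt(g + 2*g*(2 + g)) (C(E, g) = sqrt(2*g*(2 + g) + g) = sqrt(g + 2*g*(2 + g)))
((-8 + C(-1, 8)) - 39) + Y(4, 13)*154 = ((-8 + sqrt(8*(5 + 2*8))) - 39) + (4*(-5 + 13))*154 = ((-8 + sqrt(8*(5 + 16))) - 39) + (4*8)*154 = ((-8 + sqrt(8*21)) - 39) + 32*154 = ((-8 + sqrt(168)) - 39) + 4928 = ((-8 + 2*sqrt(42)) - 39) + 4928 = (-47 + 2*sqrt(42)) + 4928 = 4881 + 2*sqrt(42)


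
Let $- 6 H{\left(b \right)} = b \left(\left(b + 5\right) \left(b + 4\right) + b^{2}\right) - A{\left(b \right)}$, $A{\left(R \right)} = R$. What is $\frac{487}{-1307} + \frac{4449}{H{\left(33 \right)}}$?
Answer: $- \frac{12495022}{17928119} \approx -0.69695$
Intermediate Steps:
$H{\left(b \right)} = \frac{b}{6} - \frac{b \left(b^{2} + \left(4 + b\right) \left(5 + b\right)\right)}{6}$ ($H{\left(b \right)} = - \frac{b \left(\left(b + 5\right) \left(b + 4\right) + b^{2}\right) - b}{6} = - \frac{b \left(\left(5 + b\right) \left(4 + b\right) + b^{2}\right) - b}{6} = - \frac{b \left(\left(4 + b\right) \left(5 + b\right) + b^{2}\right) - b}{6} = - \frac{b \left(b^{2} + \left(4 + b\right) \left(5 + b\right)\right) - b}{6} = - \frac{- b + b \left(b^{2} + \left(4 + b\right) \left(5 + b\right)\right)}{6} = \frac{b}{6} - \frac{b \left(b^{2} + \left(4 + b\right) \left(5 + b\right)\right)}{6}$)
$\frac{487}{-1307} + \frac{4449}{H{\left(33 \right)}} = \frac{487}{-1307} + \frac{4449}{\frac{1}{6} \cdot 33 \left(-19 - 297 - 2 \cdot 33^{2}\right)} = 487 \left(- \frac{1}{1307}\right) + \frac{4449}{\frac{1}{6} \cdot 33 \left(-19 - 297 - 2178\right)} = - \frac{487}{1307} + \frac{4449}{\frac{1}{6} \cdot 33 \left(-19 - 297 - 2178\right)} = - \frac{487}{1307} + \frac{4449}{\frac{1}{6} \cdot 33 \left(-2494\right)} = - \frac{487}{1307} + \frac{4449}{-13717} = - \frac{487}{1307} + 4449 \left(- \frac{1}{13717}\right) = - \frac{487}{1307} - \frac{4449}{13717} = - \frac{12495022}{17928119}$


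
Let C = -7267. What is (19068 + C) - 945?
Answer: 10856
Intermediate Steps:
(19068 + C) - 945 = (19068 - 7267) - 945 = 11801 - 945 = 10856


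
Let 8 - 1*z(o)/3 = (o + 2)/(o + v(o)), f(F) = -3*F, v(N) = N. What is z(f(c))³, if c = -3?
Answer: 2352637/216 ≈ 10892.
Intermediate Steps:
z(o) = 24 - 3*(2 + o)/(2*o) (z(o) = 24 - 3*(o + 2)/(o + o) = 24 - 3*(2 + o)/(2*o))
z(f(c))³ = (45/2 - 3/((-3*(-3))))³ = (45/2 - 3/9)³ = (45/2 - 3*⅑)³ = (45/2 - ⅓)³ = (133/6)³ = 2352637/216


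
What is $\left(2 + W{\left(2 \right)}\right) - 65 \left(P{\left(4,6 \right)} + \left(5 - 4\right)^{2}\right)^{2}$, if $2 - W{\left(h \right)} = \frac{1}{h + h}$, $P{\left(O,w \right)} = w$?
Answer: $- \frac{12725}{4} \approx -3181.3$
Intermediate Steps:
$W{\left(h \right)} = 2 - \frac{1}{2 h}$ ($W{\left(h \right)} = 2 - \frac{1}{h + h} = 2 - \frac{1}{2 h}$)
$\left(2 + W{\left(2 \right)}\right) - 65 \left(P{\left(4,6 \right)} + \left(5 - 4\right)^{2}\right)^{2} = \left(2 + \left(2 - \frac{1}{2 \cdot 2}\right)\right) - 65 \left(6 + \left(5 - 4\right)^{2}\right)^{2} = \left(2 + \left(2 - \frac{1}{4}\right)\right) - 65 \left(6 + 1^{2}\right)^{2} = \left(2 + \left(2 - \frac{1}{4}\right)\right) - 65 \left(6 + 1\right)^{2} = \left(2 + \frac{7}{4}\right) - 65 \cdot 7^{2} = \frac{15}{4} - 3185 = - \frac{12725}{4}$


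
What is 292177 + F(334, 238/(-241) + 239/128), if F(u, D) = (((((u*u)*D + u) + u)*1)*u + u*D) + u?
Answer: 513478534717/15424 ≈ 3.3291e+7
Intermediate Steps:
F(u, D) = u + D*u + u*(2*u + D*u**2) (F(u, D) = ((((u**2*D + u) + u)*1)*u + D*u) + u = ((((D*u**2 + u) + u)*1)*u + D*u) + u = ((((u + D*u**2) + u)*1)*u + D*u) + u = (((2*u + D*u**2)*1)*u + D*u) + u = ((2*u + D*u**2)*u + D*u) + u = (u*(2*u + D*u**2) + D*u) + u = (D*u + u*(2*u + D*u**2)) + u = u + D*u + u*(2*u + D*u**2))
292177 + F(334, 238/(-241) + 239/128) = 292177 + 334*(1 + (238/(-241) + 239/128) + 2*334 + (238/(-241) + 239/128)*334**2) = 292177 + 334*(1 + (238*(-1/241) + 239*(1/128)) + 668 + (238*(-1/241) + 239*(1/128))*111556) = 292177 + 334*(1 + (-238/241 + 239/128) + 668 + (-238/241 + 239/128)*111556) = 292177 + 334*(1 + 27135/30848 + 668 + (27135/30848)*111556) = 292177 + 334*(1 + 27135/30848 + 668 + 756768015/7712) = 292177 + 334*(3047736507/30848) = 292177 + 508971996669/15424 = 513478534717/15424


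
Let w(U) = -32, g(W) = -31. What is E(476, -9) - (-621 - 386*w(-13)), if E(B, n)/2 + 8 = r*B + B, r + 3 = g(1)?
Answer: -43163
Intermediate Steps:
r = -34 (r = -3 - 31 = -34)
E(B, n) = -16 - 66*B (E(B, n) = -16 + 2*(-34*B + B) = -16 + 2*(-33*B) = -16 - 66*B)
E(476, -9) - (-621 - 386*w(-13)) = (-16 - 66*476) - (-621 - 386*(-32)) = (-16 - 31416) - (-621 + 12352) = -31432 - 1*11731 = -31432 - 11731 = -43163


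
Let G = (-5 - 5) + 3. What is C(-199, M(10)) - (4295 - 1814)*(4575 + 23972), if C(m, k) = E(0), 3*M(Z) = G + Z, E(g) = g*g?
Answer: -70825107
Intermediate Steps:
G = -7 (G = -10 + 3 = -7)
E(g) = g²
M(Z) = -7/3 + Z/3 (M(Z) = (-7 + Z)/3 = -7/3 + Z/3)
C(m, k) = 0 (C(m, k) = 0² = 0)
C(-199, M(10)) - (4295 - 1814)*(4575 + 23972) = 0 - (4295 - 1814)*(4575 + 23972) = 0 - 2481*28547 = 0 - 1*70825107 = 0 - 70825107 = -70825107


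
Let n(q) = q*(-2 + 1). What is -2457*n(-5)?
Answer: -12285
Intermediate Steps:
n(q) = -q (n(q) = q*(-1) = -q)
-2457*n(-5) = -(-2457)*(-5) = -2457*5 = -12285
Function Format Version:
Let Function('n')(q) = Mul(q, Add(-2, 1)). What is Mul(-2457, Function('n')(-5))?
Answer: -12285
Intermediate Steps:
Function('n')(q) = Mul(-1, q) (Function('n')(q) = Mul(q, -1) = Mul(-1, q))
Mul(-2457, Function('n')(-5)) = Mul(-2457, Mul(-1, -5)) = Mul(-2457, 5) = -12285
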